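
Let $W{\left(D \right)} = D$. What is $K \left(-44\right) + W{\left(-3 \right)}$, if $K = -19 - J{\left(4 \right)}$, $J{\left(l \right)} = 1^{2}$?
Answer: $877$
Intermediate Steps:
$J{\left(l \right)} = 1$
$K = -20$ ($K = -19 - 1 = -20$)
$K \left(-44\right) + W{\left(-3 \right)} = \left(-20\right) \left(-44\right) - 3 = 880 - 3 = 877$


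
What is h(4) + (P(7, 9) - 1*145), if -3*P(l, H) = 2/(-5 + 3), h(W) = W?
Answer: -422/3 ≈ -140.67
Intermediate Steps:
P(l, H) = 1/3 (P(l, H) = -2/(3*(-5 + 3)) = -2/(3*(-2)) = -2*(-1)/(3*2) = -1/3*(-1) = 1/3)
h(4) + (P(7, 9) - 1*145) = 4 + (1/3 - 1*145) = 4 + (1/3 - 145) = 4 - 434/3 = -422/3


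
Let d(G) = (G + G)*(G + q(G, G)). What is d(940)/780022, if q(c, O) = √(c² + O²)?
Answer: 883600/390011 + 883600*√2/390011 ≈ 5.4696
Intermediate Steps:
q(c, O) = √(O² + c²)
d(G) = 2*G*(G + √2*√(G²)) (d(G) = (G + G)*(G + √(G² + G²)) = (2*G)*(G + √(2*G²)) = (2*G)*(G + √2*√(G²)) = 2*G*(G + √2*√(G²)))
d(940)/780022 = (2*940*(940 + √2*√(940²)))/780022 = (2*940*(940 + √2*√883600))*(1/780022) = (2*940*(940 + √2*940))*(1/780022) = (2*940*(940 + 940*√2))*(1/780022) = (1767200 + 1767200*√2)*(1/780022) = 883600/390011 + 883600*√2/390011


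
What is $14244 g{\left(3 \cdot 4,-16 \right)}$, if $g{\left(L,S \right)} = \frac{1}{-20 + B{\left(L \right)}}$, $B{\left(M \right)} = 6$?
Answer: $- \frac{7122}{7} \approx -1017.4$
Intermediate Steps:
$g{\left(L,S \right)} = - \frac{1}{14}$ ($g{\left(L,S \right)} = \frac{1}{-20 + 6} = \frac{1}{-14} = - \frac{1}{14}$)
$14244 g{\left(3 \cdot 4,-16 \right)} = 14244 \left(- \frac{1}{14}\right) = - \frac{7122}{7}$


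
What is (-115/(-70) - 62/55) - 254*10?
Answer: -1955403/770 ≈ -2539.5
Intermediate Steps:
(-115/(-70) - 62/55) - 254*10 = (-115*(-1/70) - 62*1/55) - 127*20 = (23/14 - 62/55) - 2540 = 397/770 - 2540 = -1955403/770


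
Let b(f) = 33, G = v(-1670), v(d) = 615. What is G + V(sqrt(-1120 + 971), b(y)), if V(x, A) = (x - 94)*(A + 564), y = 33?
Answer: -55503 + 597*I*sqrt(149) ≈ -55503.0 + 7287.3*I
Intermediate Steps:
G = 615
V(x, A) = (-94 + x)*(564 + A)
G + V(sqrt(-1120 + 971), b(y)) = 615 + (-53016 - 94*33 + 564*sqrt(-1120 + 971) + 33*sqrt(-1120 + 971)) = 615 + (-53016 - 3102 + 564*sqrt(-149) + 33*sqrt(-149)) = 615 + (-53016 - 3102 + 564*(I*sqrt(149)) + 33*(I*sqrt(149))) = 615 + (-53016 - 3102 + 564*I*sqrt(149) + 33*I*sqrt(149)) = 615 + (-56118 + 597*I*sqrt(149)) = -55503 + 597*I*sqrt(149)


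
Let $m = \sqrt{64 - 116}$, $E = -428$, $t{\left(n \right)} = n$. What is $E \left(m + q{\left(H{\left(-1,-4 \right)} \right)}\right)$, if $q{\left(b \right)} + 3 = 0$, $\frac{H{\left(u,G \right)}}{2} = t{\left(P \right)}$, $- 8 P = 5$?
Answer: $1284 - 856 i \sqrt{13} \approx 1284.0 - 3086.4 i$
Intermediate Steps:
$P = - \frac{5}{8}$ ($P = \left(- \frac{1}{8}\right) 5 = - \frac{5}{8} \approx -0.625$)
$H{\left(u,G \right)} = - \frac{5}{4}$ ($H{\left(u,G \right)} = 2 \left(- \frac{5}{8}\right) = - \frac{5}{4}$)
$q{\left(b \right)} = -3$ ($q{\left(b \right)} = -3 + 0 = -3$)
$m = 2 i \sqrt{13}$ ($m = \sqrt{64 - 116} = \sqrt{-52} = 2 i \sqrt{13} \approx 7.2111 i$)
$E \left(m + q{\left(H{\left(-1,-4 \right)} \right)}\right) = - 428 \left(2 i \sqrt{13} - 3\right) = - 428 \left(-3 + 2 i \sqrt{13}\right) = 1284 - 856 i \sqrt{13}$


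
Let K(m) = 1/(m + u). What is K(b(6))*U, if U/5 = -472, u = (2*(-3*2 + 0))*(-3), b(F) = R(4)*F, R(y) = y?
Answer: -118/3 ≈ -39.333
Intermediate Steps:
b(F) = 4*F
u = 36 (u = (2*(-6 + 0))*(-3) = (2*(-6))*(-3) = -12*(-3) = 36)
U = -2360 (U = 5*(-472) = -2360)
K(m) = 1/(36 + m) (K(m) = 1/(m + 36) = 1/(36 + m))
K(b(6))*U = -2360/(36 + 4*6) = -2360/(36 + 24) = -2360/60 = (1/60)*(-2360) = -118/3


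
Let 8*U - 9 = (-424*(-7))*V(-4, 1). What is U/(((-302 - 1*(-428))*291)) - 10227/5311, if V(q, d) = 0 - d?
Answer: -3015580705/1557865008 ≈ -1.9357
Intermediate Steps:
V(q, d) = -d
U = -2959/8 (U = 9/8 + ((-424*(-7))*(-1*1))/8 = 9/8 + (2968*(-1))/8 = 9/8 + (⅛)*(-2968) = 9/8 - 371 = -2959/8 ≈ -369.88)
U/(((-302 - 1*(-428))*291)) - 10227/5311 = -2959*1/(291*(-302 - 1*(-428)))/8 - 10227/5311 = -2959*1/(291*(-302 + 428))/8 - 10227*1/5311 = -2959/(8*(126*291)) - 10227/5311 = -2959/8/36666 - 10227/5311 = -2959/8*1/36666 - 10227/5311 = -2959/293328 - 10227/5311 = -3015580705/1557865008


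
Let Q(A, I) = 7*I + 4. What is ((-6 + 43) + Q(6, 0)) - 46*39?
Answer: -1753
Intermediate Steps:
Q(A, I) = 4 + 7*I
((-6 + 43) + Q(6, 0)) - 46*39 = ((-6 + 43) + (4 + 7*0)) - 46*39 = (37 + (4 + 0)) - 1794 = (37 + 4) - 1794 = 41 - 1794 = -1753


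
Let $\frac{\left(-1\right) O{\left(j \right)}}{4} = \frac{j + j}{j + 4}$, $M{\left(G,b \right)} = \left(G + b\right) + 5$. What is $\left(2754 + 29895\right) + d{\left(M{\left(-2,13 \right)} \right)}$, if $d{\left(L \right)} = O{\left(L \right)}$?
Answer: $\frac{163213}{5} \approx 32643.0$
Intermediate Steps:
$M{\left(G,b \right)} = 5 + G + b$
$O{\left(j \right)} = - \frac{8 j}{4 + j}$ ($O{\left(j \right)} = - 4 \frac{j + j}{j + 4} = - 4 \frac{2 j}{4 + j} = - \frac{8 j}{4 + j}$)
$d{\left(L \right)} = - \frac{8 L}{4 + L}$
$\left(2754 + 29895\right) + d{\left(M{\left(-2,13 \right)} \right)} = \left(2754 + 29895\right) - \frac{8 \left(5 - 2 + 13\right)}{4 + \left(5 - 2 + 13\right)} = 32649 - \frac{128}{4 + 16} = 32649 - \frac{128}{20} = 32649 - 128 \cdot \frac{1}{20} = 32649 - \frac{32}{5} = \frac{163213}{5}$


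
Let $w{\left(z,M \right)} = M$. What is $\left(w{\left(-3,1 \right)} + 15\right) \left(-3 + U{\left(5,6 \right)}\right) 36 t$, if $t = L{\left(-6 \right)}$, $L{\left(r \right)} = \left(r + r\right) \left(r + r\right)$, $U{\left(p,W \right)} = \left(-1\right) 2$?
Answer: $-414720$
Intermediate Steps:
$U{\left(p,W \right)} = -2$
$L{\left(r \right)} = 4 r^{2}$ ($L{\left(r \right)} = 2 r 2 r = 4 r^{2}$)
$t = 144$ ($t = 4 \left(-6\right)^{2} = 4 \cdot 36 = 144$)
$\left(w{\left(-3,1 \right)} + 15\right) \left(-3 + U{\left(5,6 \right)}\right) 36 t = \left(1 + 15\right) \left(-3 - 2\right) 36 \cdot 144 = 16 \left(-5\right) 36 \cdot 144 = \left(-80\right) 36 \cdot 144 = \left(-2880\right) 144 = -414720$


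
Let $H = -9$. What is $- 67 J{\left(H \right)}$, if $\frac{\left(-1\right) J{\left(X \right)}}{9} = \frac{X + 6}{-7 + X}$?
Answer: $\frac{1809}{16} \approx 113.06$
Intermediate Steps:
$J{\left(X \right)} = - \frac{9 \left(6 + X\right)}{-7 + X}$ ($J{\left(X \right)} = - 9 \frac{X + 6}{-7 + X} = - 9 \frac{6 + X}{-7 + X} = - \frac{9 \left(6 + X\right)}{-7 + X}$)
$- 67 J{\left(H \right)} = - 67 \frac{9 \left(-6 - -9\right)}{-7 - 9} = - 67 \frac{9 \left(-6 + 9\right)}{-16} = - 67 \cdot 9 \left(- \frac{1}{16}\right) 3 = \left(-67\right) \left(- \frac{27}{16}\right) = \frac{1809}{16}$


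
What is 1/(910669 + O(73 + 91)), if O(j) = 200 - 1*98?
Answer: 1/910771 ≈ 1.0980e-6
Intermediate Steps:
O(j) = 102 (O(j) = 200 - 98 = 102)
1/(910669 + O(73 + 91)) = 1/(910669 + 102) = 1/910771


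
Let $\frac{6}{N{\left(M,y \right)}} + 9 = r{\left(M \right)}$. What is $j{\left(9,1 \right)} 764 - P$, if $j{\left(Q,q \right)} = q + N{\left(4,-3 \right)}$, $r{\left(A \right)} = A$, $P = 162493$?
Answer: $- \frac{813229}{5} \approx -1.6265 \cdot 10^{5}$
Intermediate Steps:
$N{\left(M,y \right)} = \frac{6}{-9 + M}$
$j{\left(Q,q \right)} = - \frac{6}{5} + q$ ($j{\left(Q,q \right)} = q + \frac{6}{-9 + 4} = q + \frac{6}{-5} = q + 6 \left(- \frac{1}{5}\right) = q - \frac{6}{5} = - \frac{6}{5} + q$)
$j{\left(9,1 \right)} 764 - P = \left(- \frac{6}{5} + 1\right) 764 - 162493 = \left(- \frac{1}{5}\right) 764 - 162493 = - \frac{764}{5} - 162493 = - \frac{813229}{5}$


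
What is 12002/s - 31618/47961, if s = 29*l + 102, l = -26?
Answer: -298121429/15635286 ≈ -19.067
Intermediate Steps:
s = -652 (s = 29*(-26) + 102 = -754 + 102 = -652)
12002/s - 31618/47961 = 12002/(-652) - 31618/47961 = 12002*(-1/652) - 31618*1/47961 = -6001/326 - 31618/47961 = -298121429/15635286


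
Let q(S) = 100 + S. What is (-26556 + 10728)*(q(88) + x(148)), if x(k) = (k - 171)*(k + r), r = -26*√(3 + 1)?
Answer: 31972560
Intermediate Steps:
r = -52 (r = -26*√4 = -26*2 = -52)
x(k) = (-171 + k)*(-52 + k) (x(k) = (k - 171)*(k - 52) = (-171 + k)*(-52 + k))
(-26556 + 10728)*(q(88) + x(148)) = (-26556 + 10728)*((100 + 88) + (8892 + 148² - 223*148)) = -15828*(188 + (8892 + 21904 - 33004)) = -15828*(188 - 2208) = -15828*(-2020) = 31972560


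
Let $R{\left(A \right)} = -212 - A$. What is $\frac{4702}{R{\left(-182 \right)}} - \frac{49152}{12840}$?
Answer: $- \frac{257701}{1605} \approx -160.56$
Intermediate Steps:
$\frac{4702}{R{\left(-182 \right)}} - \frac{49152}{12840} = \frac{4702}{-212 - -182} - \frac{49152}{12840} = \frac{4702}{-212 + 182} - \frac{2048}{535} = \frac{4702}{-30} - \frac{2048}{535} = 4702 \left(- \frac{1}{30}\right) - \frac{2048}{535} = - \frac{2351}{15} - \frac{2048}{535} = - \frac{257701}{1605}$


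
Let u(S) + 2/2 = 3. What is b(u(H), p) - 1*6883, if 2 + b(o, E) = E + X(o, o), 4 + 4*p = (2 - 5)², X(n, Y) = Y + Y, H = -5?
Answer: -27519/4 ≈ -6879.8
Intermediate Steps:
X(n, Y) = 2*Y
u(S) = 2 (u(S) = -1 + 3 = 2)
p = 5/4 (p = -1 + (2 - 5)²/4 = -1 + (¼)*(-3)² = -1 + (¼)*9 = -1 + 9/4 = 5/4 ≈ 1.2500)
b(o, E) = -2 + E + 2*o (b(o, E) = -2 + (E + 2*o) = -2 + E + 2*o)
b(u(H), p) - 1*6883 = (-2 + 5/4 + 2*2) - 1*6883 = (-2 + 5/4 + 4) - 6883 = 13/4 - 6883 = -27519/4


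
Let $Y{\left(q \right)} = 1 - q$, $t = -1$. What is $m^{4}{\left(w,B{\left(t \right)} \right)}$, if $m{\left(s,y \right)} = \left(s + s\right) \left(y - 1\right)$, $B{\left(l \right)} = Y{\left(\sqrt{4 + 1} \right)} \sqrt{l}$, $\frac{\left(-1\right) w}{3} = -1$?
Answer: $1296 \left(1 - i \left(1 - \sqrt{5}\right)\right)^{4} \approx -7559.3 - 3382.4 i$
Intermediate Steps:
$w = 3$ ($w = \left(-3\right) \left(-1\right) = 3$)
$B{\left(l \right)} = \sqrt{l} \left(1 - \sqrt{5}\right)$ ($B{\left(l \right)} = \left(1 - \sqrt{4 + 1}\right) \sqrt{l} = \left(1 - \sqrt{5}\right) \sqrt{l} = \sqrt{l} \left(1 - \sqrt{5}\right)$)
$m{\left(s,y \right)} = 2 s \left(-1 + y\right)$
$m^{4}{\left(w,B{\left(t \right)} \right)} = \left(2 \cdot 3 \left(-1 + \sqrt{-1} \left(1 - \sqrt{5}\right)\right)\right)^{4} = \left(2 \cdot 3 \left(-1 + i \left(1 - \sqrt{5}\right)\right)\right)^{4} = \left(-6 + 6 i \left(1 - \sqrt{5}\right)\right)^{4}$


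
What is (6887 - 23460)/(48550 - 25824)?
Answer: -16573/22726 ≈ -0.72925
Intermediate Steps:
(6887 - 23460)/(48550 - 25824) = -16573/22726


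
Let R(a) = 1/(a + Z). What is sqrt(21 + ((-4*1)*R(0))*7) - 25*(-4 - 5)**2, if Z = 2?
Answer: -2025 + sqrt(7) ≈ -2022.4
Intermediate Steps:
R(a) = 1/(2 + a) (R(a) = 1/(a + 2) = 1/(2 + a))
sqrt(21 + ((-4*1)*R(0))*7) - 25*(-4 - 5)**2 = sqrt(21 + ((-4*1)/(2 + 0))*7) - 25*(-4 - 5)**2 = sqrt(21 - 4/2*7) - 25*(-9)**2 = sqrt(21 - 4*1/2*7) - 25*81 = sqrt(21 - 2*7) - 2025 = sqrt(21 - 14) - 2025 = sqrt(7) - 2025 = -2025 + sqrt(7)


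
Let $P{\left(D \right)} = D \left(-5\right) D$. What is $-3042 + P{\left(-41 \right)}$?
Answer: $-11447$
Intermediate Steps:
$P{\left(D \right)} = - 5 D^{2}$ ($P{\left(D \right)} = - 5 D D = - 5 D^{2}$)
$-3042 + P{\left(-41 \right)} = -3042 - 5 \left(-41\right)^{2} = -3042 - 8405 = -11447$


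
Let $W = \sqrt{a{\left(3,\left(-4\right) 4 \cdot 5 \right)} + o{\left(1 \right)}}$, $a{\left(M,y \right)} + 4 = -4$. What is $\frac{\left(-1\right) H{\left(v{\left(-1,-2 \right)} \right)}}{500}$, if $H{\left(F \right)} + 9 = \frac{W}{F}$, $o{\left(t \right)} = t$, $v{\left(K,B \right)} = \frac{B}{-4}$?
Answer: $\frac{9}{500} - \frac{i \sqrt{7}}{250} \approx 0.018 - 0.010583 i$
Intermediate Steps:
$a{\left(M,y \right)} = -8$ ($a{\left(M,y \right)} = -4 - 4 = -8$)
$v{\left(K,B \right)} = - \frac{B}{4}$ ($v{\left(K,B \right)} = B \left(- \frac{1}{4}\right) = - \frac{B}{4}$)
$W = i \sqrt{7}$ ($W = \sqrt{-8 + 1} = \sqrt{-7} = i \sqrt{7} \approx 2.6458 i$)
$H{\left(F \right)} = -9 + \frac{i \sqrt{7}}{F}$
$\frac{\left(-1\right) H{\left(v{\left(-1,-2 \right)} \right)}}{500} = \frac{\left(-1\right) \left(-9 + \frac{i \sqrt{7}}{\left(- \frac{1}{4}\right) \left(-2\right)}\right)}{500} = - (-9 + i \sqrt{7} \frac{1}{\frac{1}{2}}) \frac{1}{500} = - (-9 + i \sqrt{7} \cdot 2) \frac{1}{500} = - (-9 + 2 i \sqrt{7}) \frac{1}{500} = \left(9 - 2 i \sqrt{7}\right) \frac{1}{500} = \frac{9}{500} - \frac{i \sqrt{7}}{250}$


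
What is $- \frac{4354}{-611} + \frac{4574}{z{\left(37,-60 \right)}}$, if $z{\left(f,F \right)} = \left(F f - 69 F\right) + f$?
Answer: $\frac{11315492}{1195727} \approx 9.4633$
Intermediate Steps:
$z{\left(f,F \right)} = f - 69 F + F f$ ($z{\left(f,F \right)} = \left(- 69 F + F f\right) + f = f - 69 F + F f$)
$- \frac{4354}{-611} + \frac{4574}{z{\left(37,-60 \right)}} = - \frac{4354}{-611} + \frac{4574}{37 - -4140 - 2220} = \left(-4354\right) \left(- \frac{1}{611}\right) + \frac{4574}{37 + 4140 - 2220} = \frac{4354}{611} + \frac{4574}{1957} = \frac{11315492}{1195727}$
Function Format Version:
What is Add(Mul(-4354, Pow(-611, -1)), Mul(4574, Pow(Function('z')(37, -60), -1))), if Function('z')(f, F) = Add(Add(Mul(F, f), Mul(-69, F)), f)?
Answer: Rational(11315492, 1195727) ≈ 9.4633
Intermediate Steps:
Function('z')(f, F) = Add(f, Mul(-69, F), Mul(F, f)) (Function('z')(f, F) = Add(Add(Mul(-69, F), Mul(F, f)), f) = Add(f, Mul(-69, F), Mul(F, f)))
Add(Mul(-4354, Pow(-611, -1)), Mul(4574, Pow(Function('z')(37, -60), -1))) = Add(Mul(-4354, Pow(-611, -1)), Mul(4574, Pow(Add(37, Mul(-69, -60), Mul(-60, 37)), -1))) = Add(Mul(-4354, Rational(-1, 611)), Mul(4574, Pow(Add(37, 4140, -2220), -1))) = Add(Rational(4354, 611), Mul(4574, Pow(1957, -1))) = Add(Rational(4354, 611), Mul(4574, Rational(1, 1957))) = Add(Rational(4354, 611), Rational(4574, 1957)) = Rational(11315492, 1195727)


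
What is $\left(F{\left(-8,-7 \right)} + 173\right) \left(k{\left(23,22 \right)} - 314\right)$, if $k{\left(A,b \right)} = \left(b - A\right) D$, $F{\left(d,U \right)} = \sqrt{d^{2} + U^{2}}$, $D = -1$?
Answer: $-54149 - 313 \sqrt{113} \approx -57476.0$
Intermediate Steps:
$F{\left(d,U \right)} = \sqrt{U^{2} + d^{2}}$
$k{\left(A,b \right)} = A - b$ ($k{\left(A,b \right)} = \left(b - A\right) \left(-1\right) = A - b$)
$\left(F{\left(-8,-7 \right)} + 173\right) \left(k{\left(23,22 \right)} - 314\right) = \left(\sqrt{\left(-7\right)^{2} + \left(-8\right)^{2}} + 173\right) \left(\left(23 - 22\right) - 314\right) = \left(\sqrt{49 + 64} + 173\right) \left(\left(23 - 22\right) - 314\right) = \left(\sqrt{113} + 173\right) \left(1 - 314\right) = \left(173 + \sqrt{113}\right) \left(-313\right) = -54149 - 313 \sqrt{113}$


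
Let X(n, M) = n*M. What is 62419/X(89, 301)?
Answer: 8917/3827 ≈ 2.3300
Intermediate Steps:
X(n, M) = M*n
62419/X(89, 301) = 62419/((301*89)) = 62419/26789 = 62419*(1/26789) = 8917/3827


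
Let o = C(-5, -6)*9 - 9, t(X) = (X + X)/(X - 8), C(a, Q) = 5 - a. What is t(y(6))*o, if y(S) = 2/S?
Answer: -162/23 ≈ -7.0435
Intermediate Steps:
t(X) = 2*X/(-8 + X) (t(X) = (2*X)/(-8 + X) = 2*X/(-8 + X))
o = 81 (o = (5 - 1*(-5))*9 - 9 = (5 + 5)*9 - 9 = 10*9 - 9 = 90 - 9 = 81)
t(y(6))*o = (2*(2/6)/(-8 + 2/6))*81 = (2*(2*(1/6))/(-8 + 2*(1/6)))*81 = (2*(1/3)/(-8 + 1/3))*81 = (2*(1/3)/(-23/3))*81 = (2*(1/3)*(-3/23))*81 = -2/23*81 = -162/23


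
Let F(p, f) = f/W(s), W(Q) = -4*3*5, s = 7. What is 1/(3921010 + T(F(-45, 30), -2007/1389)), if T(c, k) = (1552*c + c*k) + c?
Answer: 463/1815068445 ≈ 2.5509e-7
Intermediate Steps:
W(Q) = -60 (W(Q) = -12*5 = -60)
F(p, f) = -f/60 (F(p, f) = f/(-60) = f*(-1/60) = -f/60)
T(c, k) = 1553*c + c*k
1/(3921010 + T(F(-45, 30), -2007/1389)) = 1/(3921010 + (-1/60*30)*(1553 - 2007/1389)) = 1/(3921010 - (1553 - 2007*1/1389)/2) = 1/(3921010 - (1553 - 669/463)/2) = 1/(3921010 - ½*718370/463) = 1/(3921010 - 359185/463) = 1/(1815068445/463) = 463/1815068445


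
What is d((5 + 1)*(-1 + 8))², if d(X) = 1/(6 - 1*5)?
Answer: 1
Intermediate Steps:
d(X) = 1 (d(X) = 1/(6 - 5) = 1/1 = 1)
d((5 + 1)*(-1 + 8))² = 1² = 1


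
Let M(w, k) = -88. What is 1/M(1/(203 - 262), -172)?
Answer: -1/88 ≈ -0.011364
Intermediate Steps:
1/M(1/(203 - 262), -172) = 1/(-88) = -1/88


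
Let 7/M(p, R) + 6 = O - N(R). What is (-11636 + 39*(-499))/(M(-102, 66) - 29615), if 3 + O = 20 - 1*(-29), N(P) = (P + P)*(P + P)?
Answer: 540590248/514827167 ≈ 1.0500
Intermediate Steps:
N(P) = 4*P**2 (N(P) = (2*P)*(2*P) = 4*P**2)
O = 46 (O = -3 + (20 - 1*(-29)) = -3 + (20 + 29) = -3 + 49 = 46)
M(p, R) = 7/(40 - 4*R**2) (M(p, R) = 7/(-6 + (46 - 4*R**2)) = 7/(40 - 4*R**2))
(-11636 + 39*(-499))/(M(-102, 66) - 29615) = (-11636 + 39*(-499))/(-7/(-40 + 4*66**2) - 29615) = (-11636 - 19461)/(-7/(-40 + 4*4356) - 29615) = -31097/(-7/(-40 + 17424) - 29615) = -31097/(-7/17384 - 29615) = -31097/(-514827167/17384) = -31097*(-17384/514827167) = 540590248/514827167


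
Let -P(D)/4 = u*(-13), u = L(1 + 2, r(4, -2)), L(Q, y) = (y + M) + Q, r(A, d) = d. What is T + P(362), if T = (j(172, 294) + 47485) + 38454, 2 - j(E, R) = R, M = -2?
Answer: 85595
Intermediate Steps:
j(E, R) = 2 - R
L(Q, y) = -2 + Q + y (L(Q, y) = (y - 2) + Q = (-2 + y) + Q = -2 + Q + y)
u = -1 (u = -2 + (1 + 2) - 2 = -2 + 3 - 2 = -1)
T = 85647 (T = ((2 - 1*294) + 47485) + 38454 = ((2 - 294) + 47485) + 38454 = (-292 + 47485) + 38454 = 47193 + 38454 = 85647)
P(D) = -52 (P(D) = -(-4)*(-13) = -4*13 = -52)
T + P(362) = 85647 - 52 = 85595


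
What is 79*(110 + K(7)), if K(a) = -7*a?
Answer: 4819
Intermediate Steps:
79*(110 + K(7)) = 79*(110 - 7*7) = 79*(110 - 49) = 79*61 = 4819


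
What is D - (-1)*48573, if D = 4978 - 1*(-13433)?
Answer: 66984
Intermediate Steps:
D = 18411 (D = 4978 + 13433 = 18411)
D - (-1)*48573 = 18411 - (-1)*48573 = 18411 - 1*(-48573) = 18411 + 48573 = 66984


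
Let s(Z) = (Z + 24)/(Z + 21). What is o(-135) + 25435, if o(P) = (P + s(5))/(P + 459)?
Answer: 214260959/8424 ≈ 25435.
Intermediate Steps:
s(Z) = (24 + Z)/(21 + Z)
o(P) = (29/26 + P)/(459 + P) (o(P) = (P + (24 + 5)/(21 + 5))/(P + 459) = (P + 29/26)/(459 + P) = (29/26 + P)/(459 + P))
o(-135) + 25435 = (29/26 - 135)/(459 - 135) + 25435 = -3481/26/324 + 25435 = (1/324)*(-3481/26) + 25435 = -3481/8424 + 25435 = 214260959/8424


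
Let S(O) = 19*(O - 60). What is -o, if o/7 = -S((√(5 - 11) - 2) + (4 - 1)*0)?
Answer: -8246 + 133*I*√6 ≈ -8246.0 + 325.78*I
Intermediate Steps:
S(O) = -1140 + 19*O (S(O) = 19*(-60 + O) = -1140 + 19*O)
o = 8246 - 133*I*√6 (o = 7*(-(-1140 + 19*((√(5 - 11) - 2) + (4 - 1)*0))) = 7*(-(-1140 + 19*((√(-6) - 2) + 3*0))) = 7*(-(-1140 + 19*((I*√6 - 2) + 0))) = 7*(-(-1140 + 19*((-2 + I*√6) + 0))) = 7*(-(-1140 + 19*(-2 + I*√6))) = 7*(-(-1140 + (-38 + 19*I*√6))) = 7*(-(-1178 + 19*I*√6)) = 7*(1178 - 19*I*√6) = 8246 - 133*I*√6 ≈ 8246.0 - 325.78*I)
-o = -(8246 - 133*I*√6) = -8246 + 133*I*√6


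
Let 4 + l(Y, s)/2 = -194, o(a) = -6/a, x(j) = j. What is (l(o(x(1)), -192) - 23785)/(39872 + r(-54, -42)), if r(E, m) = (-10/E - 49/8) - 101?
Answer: -5223096/8589253 ≈ -0.60810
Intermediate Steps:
l(Y, s) = -396 (l(Y, s) = -8 + 2*(-194) = -8 - 388 = -396)
r(E, m) = -857/8 - 10/E (r(E, m) = (-10/E - 49*1/8) - 101 = (-10/E - 49/8) - 101 = (-49/8 - 10/E) - 101 = -857/8 - 10/E)
(l(o(x(1)), -192) - 23785)/(39872 + r(-54, -42)) = (-396 - 23785)/(39872 + (-857/8 - 10/(-54))) = -24181/(39872 + (-857/8 - 10*(-1/54))) = -24181/(39872 + (-857/8 + 5/27)) = -24181/(39872 - 23099/216) = -24181/8589253/216 = -24181*216/8589253 = -5223096/8589253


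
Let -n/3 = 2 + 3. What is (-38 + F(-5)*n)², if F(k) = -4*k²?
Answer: 2137444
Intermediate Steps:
n = -15 (n = -3*(2 + 3) = -3*5 = -15)
(-38 + F(-5)*n)² = (-38 - 4*(-5)²*(-15))² = (-38 - 4*25*(-15))² = (-38 - 100*(-15))² = (-38 + 1500)² = 1462² = 2137444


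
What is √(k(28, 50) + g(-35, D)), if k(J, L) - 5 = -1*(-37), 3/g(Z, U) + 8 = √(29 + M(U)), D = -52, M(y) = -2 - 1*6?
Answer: √(333 - 42*√21)/√(8 - √21) ≈ 6.4127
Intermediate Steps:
M(y) = -8 (M(y) = -2 - 6 = -8)
g(Z, U) = 3/(-8 + √21) (g(Z, U) = 3/(-8 + √(29 - 8)) = 3/(-8 + √21))
k(J, L) = 42 (k(J, L) = 5 - 1*(-37) = 5 + 37 = 42)
√(k(28, 50) + g(-35, D)) = √(42 + (-24/43 - 3*√21/43)) = √(1782/43 - 3*√21/43)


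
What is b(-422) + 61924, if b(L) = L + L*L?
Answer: 239586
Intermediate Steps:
b(L) = L + L**2
b(-422) + 61924 = -422*(1 - 422) + 61924 = -422*(-421) + 61924 = 177662 + 61924 = 239586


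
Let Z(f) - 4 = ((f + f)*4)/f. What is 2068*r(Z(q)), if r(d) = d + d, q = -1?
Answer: 49632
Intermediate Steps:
Z(f) = 12 (Z(f) = 4 + ((f + f)*4)/f = 4 + ((2*f)*4)/f = 4 + (8*f)/f = 4 + 8 = 12)
r(d) = 2*d
2068*r(Z(q)) = 2068*(2*12) = 2068*24 = 49632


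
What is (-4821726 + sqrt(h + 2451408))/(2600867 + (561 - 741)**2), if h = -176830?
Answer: -52986/28937 + sqrt(2274578)/2633267 ≈ -1.8305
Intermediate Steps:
(-4821726 + sqrt(h + 2451408))/(2600867 + (561 - 741)**2) = (-4821726 + sqrt(-176830 + 2451408))/(2600867 + (561 - 741)**2) = (-4821726 + sqrt(2274578))/(2600867 + (-180)**2) = (-4821726 + sqrt(2274578))/(2600867 + 32400) = (-4821726 + sqrt(2274578))/2633267 = (-4821726 + sqrt(2274578))*(1/2633267) = -52986/28937 + sqrt(2274578)/2633267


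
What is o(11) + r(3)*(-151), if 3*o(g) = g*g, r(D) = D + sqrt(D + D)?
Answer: -1238/3 - 151*sqrt(6) ≈ -782.54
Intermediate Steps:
r(D) = D + sqrt(2)*sqrt(D) (r(D) = D + sqrt(2*D) = D + sqrt(2)*sqrt(D))
o(g) = g**2/3 (o(g) = (g*g)/3 = g**2/3)
o(11) + r(3)*(-151) = (1/3)*11**2 + (3 + sqrt(2)*sqrt(3))*(-151) = (1/3)*121 + (3 + sqrt(6))*(-151) = 121/3 + (-453 - 151*sqrt(6)) = -1238/3 - 151*sqrt(6)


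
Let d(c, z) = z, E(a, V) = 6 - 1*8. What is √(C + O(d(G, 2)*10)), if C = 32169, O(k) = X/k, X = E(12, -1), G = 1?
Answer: √3216890/10 ≈ 179.36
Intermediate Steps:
E(a, V) = -2 (E(a, V) = 6 - 8 = -2)
X = -2
O(k) = -2/k
√(C + O(d(G, 2)*10)) = √(32169 - 2/(2*10)) = √(32169 - 2/20) = √(32169 - 2*1/20) = √(32169 - ⅒) = √(321689/10) = √3216890/10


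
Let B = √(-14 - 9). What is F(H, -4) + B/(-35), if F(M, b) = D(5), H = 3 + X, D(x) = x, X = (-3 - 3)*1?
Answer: 5 - I*√23/35 ≈ 5.0 - 0.13702*I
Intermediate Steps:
X = -6 (X = -6*1 = -6)
H = -3 (H = 3 - 6 = -3)
B = I*√23 (B = √(-23) = I*√23 ≈ 4.7958*I)
F(M, b) = 5
F(H, -4) + B/(-35) = 5 + (I*√23)/(-35) = 5 - I*√23/35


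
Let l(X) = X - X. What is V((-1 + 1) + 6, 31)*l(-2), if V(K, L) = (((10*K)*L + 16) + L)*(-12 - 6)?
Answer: 0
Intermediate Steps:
l(X) = 0
V(K, L) = -288 - 18*L - 180*K*L (V(K, L) = ((10*K*L + 16) + L)*(-18) = ((16 + 10*K*L) + L)*(-18) = (16 + L + 10*K*L)*(-18) = -288 - 18*L - 180*K*L)
V((-1 + 1) + 6, 31)*l(-2) = (-288 - 18*31 - 180*((-1 + 1) + 6)*31)*0 = (-288 - 558 - 180*(0 + 6)*31)*0 = (-288 - 558 - 180*6*31)*0 = (-288 - 558 - 33480)*0 = -34326*0 = 0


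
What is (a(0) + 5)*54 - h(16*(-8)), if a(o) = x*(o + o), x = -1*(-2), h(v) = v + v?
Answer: 526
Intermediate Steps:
h(v) = 2*v
x = 2
a(o) = 4*o (a(o) = 2*(o + o) = 2*(2*o) = 4*o)
(a(0) + 5)*54 - h(16*(-8)) = (4*0 + 5)*54 - 2*16*(-8) = (0 + 5)*54 - 2*(-128) = 5*54 - 1*(-256) = 270 + 256 = 526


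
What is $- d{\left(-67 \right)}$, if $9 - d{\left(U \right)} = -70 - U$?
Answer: $-12$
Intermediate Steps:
$d{\left(U \right)} = 79 + U$ ($d{\left(U \right)} = 9 - \left(-70 - U\right) = 9 + \left(70 + U\right) = 79 + U$)
$- d{\left(-67 \right)} = - (79 - 67) = \left(-1\right) 12 = -12$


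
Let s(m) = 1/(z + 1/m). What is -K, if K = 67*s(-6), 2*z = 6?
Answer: -402/17 ≈ -23.647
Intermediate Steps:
z = 3 (z = (1/2)*6 = 3)
s(m) = 1/(3 + 1/m)
K = 402/17 (K = 67*(-6/(1 + 3*(-6))) = 67*(-6/(1 - 18)) = 67*(-6/(-17)) = 67*(-6*(-1/17)) = 67*(6/17) = 402/17 ≈ 23.647)
-K = -1*402/17 = -402/17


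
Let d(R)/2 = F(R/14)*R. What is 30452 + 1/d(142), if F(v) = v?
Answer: 614034135/20164 ≈ 30452.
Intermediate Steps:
d(R) = R²/7 (d(R) = 2*((R/14)*R) = 2*(R²/14) = R²/7)
30452 + 1/d(142) = 30452 + 1/((⅐)*142²) = 30452 + 1/((⅐)*20164) = 30452 + 1/(20164/7) = 30452 + 7/20164 = 614034135/20164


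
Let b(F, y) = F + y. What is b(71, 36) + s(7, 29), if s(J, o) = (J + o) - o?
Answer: 114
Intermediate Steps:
s(J, o) = J
b(71, 36) + s(7, 29) = (71 + 36) + 7 = 107 + 7 = 114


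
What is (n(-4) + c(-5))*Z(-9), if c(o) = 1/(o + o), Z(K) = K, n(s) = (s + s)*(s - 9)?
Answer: -9351/10 ≈ -935.10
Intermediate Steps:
n(s) = 2*s*(-9 + s) (n(s) = (2*s)*(-9 + s) = 2*s*(-9 + s))
c(o) = 1/(2*o)
(n(-4) + c(-5))*Z(-9) = (2*(-4)*(-9 - 4) + (½)/(-5))*(-9) = (2*(-4)*(-13) + (½)*(-⅕))*(-9) = (104 - ⅒)*(-9) = (1039/10)*(-9) = -9351/10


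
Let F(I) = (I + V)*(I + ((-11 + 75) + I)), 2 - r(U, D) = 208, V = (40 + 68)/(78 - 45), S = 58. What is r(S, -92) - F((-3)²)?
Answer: -13336/11 ≈ -1212.4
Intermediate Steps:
V = 36/11 (V = 108/33 = 108*(1/33) = 36/11 ≈ 3.2727)
r(U, D) = -206 (r(U, D) = 2 - 1*208 = 2 - 208 = -206)
F(I) = (64 + 2*I)*(36/11 + I) (F(I) = (I + 36/11)*(I + ((-11 + 75) + I)) = (36/11 + I)*(I + (64 + I)) = (36/11 + I)*(64 + 2*I) = (64 + 2*I)*(36/11 + I))
r(S, -92) - F((-3)²) = -206 - (2304/11 + 2*((-3)²)² + (776/11)*(-3)²) = -206 - (2304/11 + 2*9² + (776/11)*9) = -206 - (2304/11 + 2*81 + 6984/11) = -206 - (2304/11 + 162 + 6984/11) = -206 - 1*11070/11 = -206 - 11070/11 = -13336/11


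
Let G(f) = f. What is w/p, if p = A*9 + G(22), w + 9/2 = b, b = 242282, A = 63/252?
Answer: 969110/97 ≈ 9990.8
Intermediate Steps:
A = ¼ (A = 63*(1/252) = ¼ ≈ 0.25000)
w = 484555/2 (w = -9/2 + 242282 = 484555/2 ≈ 2.4228e+5)
p = 97/4 (p = (¼)*9 + 22 = 9/4 + 22 = 97/4 ≈ 24.250)
w/p = 484555/(2*(97/4)) = (484555/2)*(4/97) = 969110/97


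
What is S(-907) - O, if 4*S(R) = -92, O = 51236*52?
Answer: -2664295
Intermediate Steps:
O = 2664272
S(R) = -23 (S(R) = (¼)*(-92) = -23)
S(-907) - O = -23 - 1*2664272 = -23 - 2664272 = -2664295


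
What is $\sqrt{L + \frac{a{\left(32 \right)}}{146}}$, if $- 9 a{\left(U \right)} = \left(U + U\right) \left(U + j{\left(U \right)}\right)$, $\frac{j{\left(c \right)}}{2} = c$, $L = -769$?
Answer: $\frac{i \sqrt{37106265}}{219} \approx 27.815 i$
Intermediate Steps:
$j{\left(c \right)} = 2 c$
$a{\left(U \right)} = - \frac{2 U^{2}}{3}$ ($a{\left(U \right)} = - \frac{\left(U + U\right) \left(U + 2 U\right)}{9} = - \frac{2 U 3 U}{9} = - \frac{6 U^{2}}{9} = - \frac{2 U^{2}}{3}$)
$\sqrt{L + \frac{a{\left(32 \right)}}{146}} = \sqrt{-769 + \frac{\left(- \frac{2}{3}\right) 32^{2}}{146}} = \sqrt{-769 + \left(- \frac{2}{3}\right) 1024 \cdot \frac{1}{146}} = \sqrt{-769 - \frac{1024}{219}} = \sqrt{- \frac{169435}{219}} = \frac{i \sqrt{37106265}}{219}$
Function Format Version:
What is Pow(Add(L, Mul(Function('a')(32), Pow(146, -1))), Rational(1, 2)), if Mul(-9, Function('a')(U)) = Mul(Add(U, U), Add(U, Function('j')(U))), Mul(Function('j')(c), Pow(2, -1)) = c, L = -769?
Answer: Mul(Rational(1, 219), I, Pow(37106265, Rational(1, 2))) ≈ Mul(27.815, I)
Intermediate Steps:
Function('j')(c) = Mul(2, c)
Function('a')(U) = Mul(Rational(-2, 3), Pow(U, 2)) (Function('a')(U) = Mul(Rational(-1, 9), Mul(Add(U, U), Add(U, Mul(2, U)))) = Mul(Rational(-1, 9), Mul(Mul(2, U), Mul(3, U))) = Mul(Rational(-1, 9), Mul(6, Pow(U, 2))) = Mul(Rational(-2, 3), Pow(U, 2)))
Pow(Add(L, Mul(Function('a')(32), Pow(146, -1))), Rational(1, 2)) = Pow(Add(-769, Mul(Mul(Rational(-2, 3), Pow(32, 2)), Pow(146, -1))), Rational(1, 2)) = Pow(Add(-769, Mul(Mul(Rational(-2, 3), 1024), Rational(1, 146))), Rational(1, 2)) = Pow(Add(-769, Mul(Rational(-2048, 3), Rational(1, 146))), Rational(1, 2)) = Pow(Add(-769, Rational(-1024, 219)), Rational(1, 2)) = Pow(Rational(-169435, 219), Rational(1, 2)) = Mul(Rational(1, 219), I, Pow(37106265, Rational(1, 2)))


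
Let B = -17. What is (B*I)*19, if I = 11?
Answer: -3553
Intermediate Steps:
(B*I)*19 = -17*11*19 = -187*19 = -3553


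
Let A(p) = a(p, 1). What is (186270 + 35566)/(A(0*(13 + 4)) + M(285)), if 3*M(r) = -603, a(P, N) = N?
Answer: -55459/50 ≈ -1109.2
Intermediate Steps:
M(r) = -201 (M(r) = (1/3)*(-603) = -201)
A(p) = 1
(186270 + 35566)/(A(0*(13 + 4)) + M(285)) = (186270 + 35566)/(1 - 201) = 221836/(-200) = 221836*(-1/200) = -55459/50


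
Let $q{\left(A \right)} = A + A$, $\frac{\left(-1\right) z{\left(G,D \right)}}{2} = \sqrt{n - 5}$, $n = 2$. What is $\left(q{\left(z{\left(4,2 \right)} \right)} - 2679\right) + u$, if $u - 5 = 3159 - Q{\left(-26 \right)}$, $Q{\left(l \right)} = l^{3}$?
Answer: $18061 - 4 i \sqrt{3} \approx 18061.0 - 6.9282 i$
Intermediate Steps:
$z{\left(G,D \right)} = - 2 i \sqrt{3}$ ($z{\left(G,D \right)} = - 2 \sqrt{2 - 5} = - 2 \sqrt{-3} = - 2 i \sqrt{3}$)
$q{\left(A \right)} = 2 A$
$u = 20740$ ($u = 5 + \left(3159 - \left(-26\right)^{3}\right) = 5 + \left(3159 - -17576\right) = 5 + \left(3159 + 17576\right) = 5 + 20735 = 20740$)
$\left(q{\left(z{\left(4,2 \right)} \right)} - 2679\right) + u = \left(2 \left(- 2 i \sqrt{3}\right) - 2679\right) + 20740 = \left(- 4 i \sqrt{3} - 2679\right) + 20740 = \left(-2679 - 4 i \sqrt{3}\right) + 20740 = 18061 - 4 i \sqrt{3}$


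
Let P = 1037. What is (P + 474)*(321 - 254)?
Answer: 101237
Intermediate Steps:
(P + 474)*(321 - 254) = (1037 + 474)*(321 - 254) = 1511*67 = 101237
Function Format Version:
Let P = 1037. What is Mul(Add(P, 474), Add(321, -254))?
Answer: 101237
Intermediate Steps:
Mul(Add(P, 474), Add(321, -254)) = Mul(Add(1037, 474), Add(321, -254)) = Mul(1511, 67) = 101237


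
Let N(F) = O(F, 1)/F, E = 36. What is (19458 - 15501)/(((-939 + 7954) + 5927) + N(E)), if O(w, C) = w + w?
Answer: 3957/12944 ≈ 0.30570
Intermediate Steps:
O(w, C) = 2*w
N(F) = 2 (N(F) = (2*F)/F = 2)
(19458 - 15501)/(((-939 + 7954) + 5927) + N(E)) = (19458 - 15501)/(((-939 + 7954) + 5927) + 2) = 3957/((7015 + 5927) + 2) = 3957/(12942 + 2) = 3957/12944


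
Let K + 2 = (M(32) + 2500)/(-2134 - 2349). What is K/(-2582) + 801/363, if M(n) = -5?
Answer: 3091940083/1400587826 ≈ 2.2076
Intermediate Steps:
K = -11461/4483 (K = -2 + (-5 + 2500)/(-2134 - 2349) = -2 + 2495/(-4483) = -2 + 2495*(-1/4483) = -2 - 2495/4483 = -11461/4483 ≈ -2.5565)
K/(-2582) + 801/363 = -11461/4483/(-2582) + 801/363 = -11461/4483*(-1/2582) + 801*(1/363) = 11461/11575106 + 267/121 = 3091940083/1400587826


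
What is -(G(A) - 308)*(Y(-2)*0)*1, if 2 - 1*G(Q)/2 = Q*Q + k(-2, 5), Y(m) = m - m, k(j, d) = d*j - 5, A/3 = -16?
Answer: 0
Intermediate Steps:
A = -48 (A = 3*(-16) = -48)
k(j, d) = -5 + d*j
Y(m) = 0
G(Q) = 34 - 2*Q² (G(Q) = 4 - 2*(Q*Q + (-5 + 5*(-2))) = 4 - 2*(Q² + (-5 - 10)) = 4 - 2*(Q² - 15) = 4 - 2*(-15 + Q²) = 4 + (30 - 2*Q²) = 34 - 2*Q²)
-(G(A) - 308)*(Y(-2)*0)*1 = -((34 - 2*(-48)²) - 308)*(0*0)*1 = -((34 - 2*2304) - 308)*0*1 = -((34 - 4608) - 308)*0 = -(-4574 - 308)*0 = -(-4882)*0 = -1*0 = 0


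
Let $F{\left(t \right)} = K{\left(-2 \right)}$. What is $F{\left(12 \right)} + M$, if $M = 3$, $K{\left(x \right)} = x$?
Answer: $1$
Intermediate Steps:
$F{\left(t \right)} = -2$
$F{\left(12 \right)} + M = -2 + 3 = 1$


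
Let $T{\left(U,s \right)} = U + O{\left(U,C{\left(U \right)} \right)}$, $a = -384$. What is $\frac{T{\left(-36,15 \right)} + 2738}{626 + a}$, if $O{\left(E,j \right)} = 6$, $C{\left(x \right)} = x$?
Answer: $\frac{1354}{121} \approx 11.19$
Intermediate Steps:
$T{\left(U,s \right)} = 6 + U$ ($T{\left(U,s \right)} = U + 6 = 6 + U$)
$\frac{T{\left(-36,15 \right)} + 2738}{626 + a} = \frac{\left(6 - 36\right) + 2738}{626 - 384} = \frac{-30 + 2738}{242} = 2708 \cdot \frac{1}{242} = \frac{1354}{121}$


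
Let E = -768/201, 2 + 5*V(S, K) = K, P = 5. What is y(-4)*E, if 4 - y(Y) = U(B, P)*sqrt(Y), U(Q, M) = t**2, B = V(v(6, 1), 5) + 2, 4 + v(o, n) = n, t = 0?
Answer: -1024/67 ≈ -15.284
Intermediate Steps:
v(o, n) = -4 + n
V(S, K) = -2/5 + K/5
B = 13/5 (B = (-2/5 + (1/5)*5) + 2 = (-2/5 + 1) + 2 = 3/5 + 2 = 13/5 ≈ 2.6000)
U(Q, M) = 0 (U(Q, M) = 0**2 = 0)
y(Y) = 4 (y(Y) = 4 - 0*sqrt(Y) = 4 - 1*0 = 4 + 0 = 4)
E = -256/67 (E = -768*1/201 = -256/67 ≈ -3.8209)
y(-4)*E = 4*(-256/67) = -1024/67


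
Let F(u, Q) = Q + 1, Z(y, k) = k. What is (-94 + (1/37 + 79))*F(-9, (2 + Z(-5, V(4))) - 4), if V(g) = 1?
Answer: 0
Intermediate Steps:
F(u, Q) = 1 + Q
(-94 + (1/37 + 79))*F(-9, (2 + Z(-5, V(4))) - 4) = (-94 + (1/37 + 79))*(1 + ((2 + 1) - 4)) = (-94 + (1/37 + 79))*(1 + (3 - 4)) = (-94 + 2924/37)*(1 - 1) = -554/37*0 = 0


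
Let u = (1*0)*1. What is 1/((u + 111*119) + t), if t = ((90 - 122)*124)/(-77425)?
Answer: 77425/1022710793 ≈ 7.5706e-5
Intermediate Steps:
u = 0 (u = 0*1 = 0)
t = 3968/77425 (t = -32*124*(-1/77425) = -3968*(-1/77425) = 3968/77425 ≈ 0.051250)
1/((u + 111*119) + t) = 1/((0 + 111*119) + 3968/77425) = 1/((0 + 13209) + 3968/77425) = 1/(13209 + 3968/77425) = 1/(1022710793/77425) = 77425/1022710793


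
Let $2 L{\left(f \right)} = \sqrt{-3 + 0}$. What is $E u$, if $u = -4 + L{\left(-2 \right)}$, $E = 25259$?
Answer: $-101036 + \frac{25259 i \sqrt{3}}{2} \approx -1.0104 \cdot 10^{5} + 21875.0 i$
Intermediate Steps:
$L{\left(f \right)} = \frac{i \sqrt{3}}{2}$ ($L{\left(f \right)} = \frac{\sqrt{-3 + 0}}{2} = \frac{\sqrt{-3}}{2} = \frac{i \sqrt{3}}{2}$)
$u = -4 + \frac{i \sqrt{3}}{2} \approx -4.0 + 0.86602 i$
$E u = 25259 \left(-4 + \frac{i \sqrt{3}}{2}\right) = -101036 + \frac{25259 i \sqrt{3}}{2}$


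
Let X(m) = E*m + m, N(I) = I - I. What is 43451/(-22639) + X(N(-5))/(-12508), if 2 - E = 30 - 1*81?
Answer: -43451/22639 ≈ -1.9193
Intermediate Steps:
E = 53 (E = 2 - (30 - 1*81) = 2 - (30 - 81) = 2 - 1*(-51) = 2 + 51 = 53)
N(I) = 0
X(m) = 54*m (X(m) = 53*m + m = 54*m)
43451/(-22639) + X(N(-5))/(-12508) = 43451/(-22639) + (54*0)/(-12508) = 43451*(-1/22639) + 0*(-1/12508) = -43451/22639 + 0 = -43451/22639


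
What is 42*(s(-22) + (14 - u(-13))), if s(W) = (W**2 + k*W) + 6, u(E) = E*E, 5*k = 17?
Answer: 54642/5 ≈ 10928.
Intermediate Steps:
k = 17/5 (k = (1/5)*17 = 17/5 ≈ 3.4000)
u(E) = E**2
s(W) = 6 + W**2 + 17*W/5 (s(W) = (W**2 + 17*W/5) + 6 = 6 + W**2 + 17*W/5)
42*(s(-22) + (14 - u(-13))) = 42*((6 + (-22)**2 + (17/5)*(-22)) + (14 - 1*(-13)**2)) = 42*((6 + 484 - 374/5) + (14 - 1*169)) = 42*(2076/5 + (14 - 169)) = 42*(2076/5 - 155) = 42*(1301/5) = 54642/5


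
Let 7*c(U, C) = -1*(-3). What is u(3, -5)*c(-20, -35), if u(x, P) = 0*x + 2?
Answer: 6/7 ≈ 0.85714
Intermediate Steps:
u(x, P) = 2 (u(x, P) = 0 + 2 = 2)
c(U, C) = 3/7 (c(U, C) = (-1*(-3))/7 = (1/7)*3 = 3/7)
u(3, -5)*c(-20, -35) = 2*(3/7) = 6/7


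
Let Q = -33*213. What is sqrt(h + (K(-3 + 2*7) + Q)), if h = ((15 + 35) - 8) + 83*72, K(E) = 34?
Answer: I*sqrt(977) ≈ 31.257*I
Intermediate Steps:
Q = -7029
h = 6018 (h = (50 - 8) + 5976 = 42 + 5976 = 6018)
sqrt(h + (K(-3 + 2*7) + Q)) = sqrt(6018 + (34 - 7029)) = sqrt(6018 - 6995) = sqrt(-977) = I*sqrt(977)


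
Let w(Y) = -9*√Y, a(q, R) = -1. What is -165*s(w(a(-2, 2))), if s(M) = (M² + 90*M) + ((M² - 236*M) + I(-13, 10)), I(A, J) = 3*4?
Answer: 24750 - 216810*I ≈ 24750.0 - 2.1681e+5*I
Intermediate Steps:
I(A, J) = 12
s(M) = 12 - 146*M + 2*M² (s(M) = (M² + 90*M) + ((M² - 236*M) + 12) = (M² + 90*M) + (12 + M² - 236*M) = 12 - 146*M + 2*M²)
-165*s(w(a(-2, 2))) = -165*(12 - (-1314)*√(-1) + 2*(-9*I)²) = -165*(12 - (-1314)*I + 2*(-9*I)²) = -165*(12 + 1314*I + 2*(-81)) = -165*(12 + 1314*I - 162) = -165*(-150 + 1314*I) = 24750 - 216810*I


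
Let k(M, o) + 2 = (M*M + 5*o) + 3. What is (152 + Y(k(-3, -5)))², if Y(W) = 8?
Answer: 25600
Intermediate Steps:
k(M, o) = 1 + M² + 5*o (k(M, o) = -2 + ((M*M + 5*o) + 3) = -2 + ((M² + 5*o) + 3) = -2 + (3 + M² + 5*o) = 1 + M² + 5*o)
(152 + Y(k(-3, -5)))² = (152 + 8)² = 160² = 25600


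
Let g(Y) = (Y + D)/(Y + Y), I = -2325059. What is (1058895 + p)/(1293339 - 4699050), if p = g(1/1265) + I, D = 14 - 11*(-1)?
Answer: 1250351/3405711 ≈ 0.36713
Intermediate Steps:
D = 25 (D = 14 + 11 = 25)
g(Y) = (25 + Y)/(2*Y) (g(Y) = (Y + 25)/(Y + Y) = (25 + Y)/((2*Y)) = (25 + Y)*(1/(2*Y)) = (25 + Y)/(2*Y))
p = -2309246 (p = (25 + 1/1265)/(2*(1/1265)) - 2325059 = (½)*1265*(31626/1265) - 2325059 = 15813 - 2325059 = -2309246)
(1058895 + p)/(1293339 - 4699050) = (1058895 - 2309246)/(1293339 - 4699050) = -1250351/(-3405711) = -1250351*(-1/3405711) = 1250351/3405711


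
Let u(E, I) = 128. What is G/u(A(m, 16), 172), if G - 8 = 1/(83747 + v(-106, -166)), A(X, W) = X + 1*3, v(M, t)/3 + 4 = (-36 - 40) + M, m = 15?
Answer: 665513/10648192 ≈ 0.062500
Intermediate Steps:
v(M, t) = -240 + 3*M (v(M, t) = -12 + 3*((-36 - 40) + M) = -12 + 3*(-76 + M) = -12 + (-228 + 3*M) = -240 + 3*M)
A(X, W) = 3 + X (A(X, W) = X + 3 = 3 + X)
G = 665513/83189 (G = 8 + 1/(83747 + (-240 + 3*(-106))) = 8 + 1/(83747 + (-240 - 318)) = 8 + 1/(83747 - 558) = 8 + 1/83189 = 665513/83189 ≈ 8.0000)
G/u(A(m, 16), 172) = (665513/83189)/128 = (665513/83189)*(1/128) = 665513/10648192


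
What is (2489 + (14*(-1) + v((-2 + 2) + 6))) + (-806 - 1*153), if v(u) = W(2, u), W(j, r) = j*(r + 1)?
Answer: 1530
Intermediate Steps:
W(j, r) = j*(1 + r)
v(u) = 2 + 2*u (v(u) = 2*(1 + u) = 2 + 2*u)
(2489 + (14*(-1) + v((-2 + 2) + 6))) + (-806 - 1*153) = (2489 + (14*(-1) + (2 + 2*((-2 + 2) + 6)))) + (-806 - 1*153) = (2489 + (-14 + (2 + 2*(0 + 6)))) + (-806 - 153) = (2489 + (-14 + (2 + 2*6))) - 959 = (2489 + (-14 + (2 + 12))) - 959 = (2489 + (-14 + 14)) - 959 = (2489 + 0) - 959 = 2489 - 959 = 1530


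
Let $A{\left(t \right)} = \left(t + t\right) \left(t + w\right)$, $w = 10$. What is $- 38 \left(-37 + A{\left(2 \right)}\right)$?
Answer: $-418$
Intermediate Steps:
$A{\left(t \right)} = 2 t \left(10 + t\right)$ ($A{\left(t \right)} = \left(t + t\right) \left(t + 10\right) = 2 t \left(10 + t\right)$)
$- 38 \left(-37 + A{\left(2 \right)}\right) = - 38 \left(-37 + 2 \cdot 2 \left(10 + 2\right)\right) = - 38 \left(-37 + 2 \cdot 2 \cdot 12\right) = - 38 \left(-37 + 48\right) = \left(-38\right) 11 = -418$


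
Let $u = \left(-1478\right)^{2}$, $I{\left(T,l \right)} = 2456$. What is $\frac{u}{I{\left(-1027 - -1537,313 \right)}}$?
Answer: $\frac{546121}{614} \approx 889.45$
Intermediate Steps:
$u = 2184484$
$\frac{u}{I{\left(-1027 - -1537,313 \right)}} = \frac{2184484}{2456} = 2184484 \cdot \frac{1}{2456} = \frac{546121}{614}$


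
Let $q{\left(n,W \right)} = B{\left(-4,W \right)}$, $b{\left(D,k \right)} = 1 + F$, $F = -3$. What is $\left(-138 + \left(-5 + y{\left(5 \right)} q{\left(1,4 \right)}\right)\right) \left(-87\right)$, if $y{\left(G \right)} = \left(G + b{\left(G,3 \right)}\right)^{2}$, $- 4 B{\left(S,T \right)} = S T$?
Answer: $9309$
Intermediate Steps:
$b{\left(D,k \right)} = -2$ ($b{\left(D,k \right)} = 1 - 3 = -2$)
$B{\left(S,T \right)} = - \frac{S T}{4}$
$q{\left(n,W \right)} = W$ ($q{\left(n,W \right)} = \left(- \frac{1}{4}\right) \left(-4\right) W = W$)
$y{\left(G \right)} = \left(-2 + G\right)^{2}$ ($y{\left(G \right)} = \left(G - 2\right)^{2} = \left(-2 + G\right)^{2}$)
$\left(-138 + \left(-5 + y{\left(5 \right)} q{\left(1,4 \right)}\right)\right) \left(-87\right) = \left(-138 - \left(5 - \left(-2 + 5\right)^{2} \cdot 4\right)\right) \left(-87\right) = \left(-138 - \left(5 - 3^{2} \cdot 4\right)\right) \left(-87\right) = \left(-138 + \left(-5 + 9 \cdot 4\right)\right) \left(-87\right) = \left(-138 + \left(-5 + 36\right)\right) \left(-87\right) = \left(-138 + 31\right) \left(-87\right) = \left(-107\right) \left(-87\right) = 9309$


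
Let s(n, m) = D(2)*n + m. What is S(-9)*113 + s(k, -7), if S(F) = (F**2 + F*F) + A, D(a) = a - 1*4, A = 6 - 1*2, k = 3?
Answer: 18745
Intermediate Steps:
A = 4 (A = 6 - 2 = 4)
D(a) = -4 + a (D(a) = a - 4 = -4 + a)
s(n, m) = m - 2*n (s(n, m) = (-4 + 2)*n + m = -2*n + m = m - 2*n)
S(F) = 4 + 2*F**2 (S(F) = (F**2 + F*F) + 4 = (F**2 + F**2) + 4 = 2*F**2 + 4 = 4 + 2*F**2)
S(-9)*113 + s(k, -7) = (4 + 2*(-9)**2)*113 + (-7 - 2*3) = (4 + 2*81)*113 + (-7 - 6) = (4 + 162)*113 - 13 = 166*113 - 13 = 18758 - 13 = 18745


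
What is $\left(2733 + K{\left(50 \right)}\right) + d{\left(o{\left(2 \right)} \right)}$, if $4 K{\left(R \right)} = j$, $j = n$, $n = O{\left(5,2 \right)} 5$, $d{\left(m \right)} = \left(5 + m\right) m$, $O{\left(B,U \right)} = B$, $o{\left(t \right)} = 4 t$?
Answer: $\frac{11373}{4} \approx 2843.3$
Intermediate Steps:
$d{\left(m \right)} = m \left(5 + m\right)$
$n = 25$ ($n = 5 \cdot 5 = 25$)
$j = 25$
$K{\left(R \right)} = \frac{25}{4}$ ($K{\left(R \right)} = \frac{1}{4} \cdot 25 = \frac{25}{4}$)
$\left(2733 + K{\left(50 \right)}\right) + d{\left(o{\left(2 \right)} \right)} = \left(2733 + \frac{25}{4}\right) + 4 \cdot 2 \left(5 + 4 \cdot 2\right) = \frac{10957}{4} + 8 \left(5 + 8\right) = \frac{10957}{4} + 8 \cdot 13 = \frac{10957}{4} + 104 = \frac{11373}{4}$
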